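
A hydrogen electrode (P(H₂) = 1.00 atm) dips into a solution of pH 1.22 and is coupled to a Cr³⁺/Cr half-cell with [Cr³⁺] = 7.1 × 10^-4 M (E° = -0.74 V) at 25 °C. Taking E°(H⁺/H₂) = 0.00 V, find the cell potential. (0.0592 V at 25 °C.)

The hydrogen couple is the cathode, so E°_cell = 0.74 V; n = 6.
[H⁺] = 10^(−1.22) = 0.060 M, and Q = [Cr³⁺]^2·P(H₂)^3 / [H⁺]^6 = 10.5.
E = E° − (0.0592/6) log Q = 0.74 − (0.0592/6)(1.023) = 0.730 V.

0.73 V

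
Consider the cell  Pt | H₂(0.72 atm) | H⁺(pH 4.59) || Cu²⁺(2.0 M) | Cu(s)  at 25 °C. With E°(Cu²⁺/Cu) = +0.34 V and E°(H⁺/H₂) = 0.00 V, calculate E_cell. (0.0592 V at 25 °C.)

0.62 V

The Cu²⁺/Cu couple is the cathode, so E°_cell = 0.34 V; n = 2.
[H⁺] = 10^(−4.59) = 2.6 × 10^-5 M, and Q = [H⁺]^2 / ([Cu²⁺]·P(H₂)) = 4.59 × 10^-10.
E = E° − (0.0592/2) log Q = 0.34 − (0.0592/2)(-9.338) = 0.616 V.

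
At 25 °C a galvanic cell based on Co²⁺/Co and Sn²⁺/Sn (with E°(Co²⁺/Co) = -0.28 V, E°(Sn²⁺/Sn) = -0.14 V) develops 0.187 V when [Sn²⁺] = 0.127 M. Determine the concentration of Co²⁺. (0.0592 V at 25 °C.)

0.0033 M

From the Nernst equation, log Q = n(E° − E)/0.0592 = 2(0.14 − 0.187)/0.0592 = -1.588, so Q = 0.0258.
With Q = [Co²⁺]/[Sn²⁺] and the known concentrations, [Co²⁺] in the numerator gives [Co²⁺] = 0.0033 M.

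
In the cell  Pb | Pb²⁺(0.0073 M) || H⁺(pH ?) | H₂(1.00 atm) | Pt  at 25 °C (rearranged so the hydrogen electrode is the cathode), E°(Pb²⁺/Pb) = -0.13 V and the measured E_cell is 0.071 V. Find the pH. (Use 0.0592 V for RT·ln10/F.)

pH = 2.06

E°_cell = 0.13 V and n = 2.
log Q = n(E° − E)/0.0592 = 2×(0.13 − 0.071)/0.0592 = 1.993.
With Q = [Pb²⁺]·P(H₂) / [H⁺]^2, solving for [H⁺] gives log[H⁺] = -2.065, so pH = 2.06.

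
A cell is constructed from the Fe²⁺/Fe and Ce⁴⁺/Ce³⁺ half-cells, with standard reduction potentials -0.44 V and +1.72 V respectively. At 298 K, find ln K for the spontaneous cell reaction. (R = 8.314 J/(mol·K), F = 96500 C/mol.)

ln K = 168.3

E°_cell = +1.72 − (-0.44) = 2.16 V, with n = 2 electrons transferred.
At equilibrium E = 0, so the Nernst equation gives ln K = nFE°/RT = (2)(96500)(2.16)/((8.314)(298)) = 168.26.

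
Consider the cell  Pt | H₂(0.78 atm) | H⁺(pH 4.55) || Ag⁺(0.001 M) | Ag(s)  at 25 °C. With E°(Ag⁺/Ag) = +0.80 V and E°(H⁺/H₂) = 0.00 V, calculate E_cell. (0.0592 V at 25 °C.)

0.89 V

The Ag⁺/Ag couple is the cathode, so E°_cell = 0.80 V; n = 2.
[H⁺] = 10^(−4.55) = 2.8 × 10^-5 M, and Q = [H⁺]^2 / ([Ag⁺]^2·P(H₂)) = 0.00102.
E = E° − (0.0592/2) log Q = 0.80 − (0.0592/2)(-2.992) = 0.889 V.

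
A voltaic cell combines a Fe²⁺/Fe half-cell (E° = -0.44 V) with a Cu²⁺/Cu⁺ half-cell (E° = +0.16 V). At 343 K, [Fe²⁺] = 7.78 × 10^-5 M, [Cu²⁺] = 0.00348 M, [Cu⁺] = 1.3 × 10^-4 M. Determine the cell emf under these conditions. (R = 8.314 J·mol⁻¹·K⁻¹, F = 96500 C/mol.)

0.837 V

The Cu²⁺/Cu⁺ couple has the higher reduction potential and acts as the cathode, so E°_cell = +0.16 − (-0.44) = 0.60 V.
Balancing electrons gives n = 2; the reaction quotient is Q = [Fe²⁺]·[Cu⁺]^2/[Cu²⁺]^2 = 1.09 × 10^-7.
E = E° − (RT/nF) ln Q = 0.60 − (8.314×343)/(2×96500) × (-16.036) = 0.600 + 0.237 = 0.837 V.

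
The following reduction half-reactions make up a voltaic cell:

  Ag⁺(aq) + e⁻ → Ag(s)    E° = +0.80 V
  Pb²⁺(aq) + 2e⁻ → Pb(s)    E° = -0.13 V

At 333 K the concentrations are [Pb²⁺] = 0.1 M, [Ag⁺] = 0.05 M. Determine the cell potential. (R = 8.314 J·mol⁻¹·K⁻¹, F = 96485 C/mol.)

The Ag⁺/Ag couple has the higher reduction potential and acts as the cathode, so E°_cell = +0.80 − (-0.13) = 0.93 V.
Balancing electrons gives n = 2; the reaction quotient is Q = [Pb²⁺]/[Ag⁺]^2 = 40.0.
E = E° − (RT/nF) ln Q = 0.93 − (8.314×333)/(2×96485) × (3.689) = 0.930 − 0.053 = 0.877 V.

0.877 V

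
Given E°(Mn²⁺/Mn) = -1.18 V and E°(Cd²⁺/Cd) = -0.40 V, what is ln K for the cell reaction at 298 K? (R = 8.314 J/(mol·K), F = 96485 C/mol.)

E°_cell = -0.40 − (-1.18) = 0.78 V, with n = 2 electrons transferred.
At equilibrium E = 0, so the Nernst equation gives ln K = nFE°/RT = (2)(96485)(0.78)/((8.314)(298)) = 60.75.

ln K = 60.8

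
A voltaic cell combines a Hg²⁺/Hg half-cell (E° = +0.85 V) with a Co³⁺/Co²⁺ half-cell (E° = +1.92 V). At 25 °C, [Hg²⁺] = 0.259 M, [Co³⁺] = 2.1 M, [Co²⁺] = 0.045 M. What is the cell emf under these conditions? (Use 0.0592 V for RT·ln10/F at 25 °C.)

1.19 V

The Co³⁺/Co²⁺ couple has the higher reduction potential and acts as the cathode, so E°_cell = +1.92 − (+0.85) = 1.07 V.
Balancing electrons gives n = 2; the reaction quotient is Q = [Hg²⁺]·[Co²⁺]^2/[Co³⁺]^2 = 1.19 × 10^-4.
At 25 °C, E = E° − (0.0592/n) log Q = 1.07 − (0.0592/2)(-3.925) = 1.070 + 0.116 = 1.186 V.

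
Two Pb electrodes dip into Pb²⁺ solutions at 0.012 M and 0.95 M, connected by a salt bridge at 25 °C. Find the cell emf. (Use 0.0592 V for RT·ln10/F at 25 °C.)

Both half-cells are Pb²⁺/Pb, so E°_cell = 0. The concentrated side is the cathode; the cell reaction moves Pb²⁺ from high to low concentration with n = 2.
Q = [Pb²⁺]_dilute/[Pb²⁺]_conc = 0.012/0.95 = 0.0126.
E = 0 − (0.0592/2) log Q = −(0.0592/2)(-1.899) = 0.0562 V.

0.056 V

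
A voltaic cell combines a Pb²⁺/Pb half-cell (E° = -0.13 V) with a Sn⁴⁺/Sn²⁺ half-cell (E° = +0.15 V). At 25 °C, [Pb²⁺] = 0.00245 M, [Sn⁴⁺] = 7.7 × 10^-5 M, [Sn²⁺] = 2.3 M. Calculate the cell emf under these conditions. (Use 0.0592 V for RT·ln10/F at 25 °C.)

The Sn⁴⁺/Sn²⁺ couple has the higher reduction potential and acts as the cathode, so E°_cell = +0.15 − (-0.13) = 0.28 V.
Balancing electrons gives n = 2; the reaction quotient is Q = [Pb²⁺]·[Sn²⁺]/[Sn⁴⁺] = 73.2.
At 25 °C, E = E° − (0.0592/n) log Q = 0.28 − (0.0592/2)(1.864) = 0.280 − 0.055 = 0.225 V.

0.225 V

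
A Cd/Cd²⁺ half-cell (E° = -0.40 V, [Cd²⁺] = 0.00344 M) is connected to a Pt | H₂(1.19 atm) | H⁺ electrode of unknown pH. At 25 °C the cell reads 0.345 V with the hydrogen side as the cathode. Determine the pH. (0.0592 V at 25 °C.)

E°_cell = 0.40 V and n = 2.
log Q = n(E° − E)/0.0592 = 2×(0.40 − 0.345)/0.0592 = 1.858.
With Q = [Cd²⁺]·P(H₂) / [H⁺]^2, solving for [H⁺] gives log[H⁺] = -2.123, so pH = 2.12.

pH = 2.12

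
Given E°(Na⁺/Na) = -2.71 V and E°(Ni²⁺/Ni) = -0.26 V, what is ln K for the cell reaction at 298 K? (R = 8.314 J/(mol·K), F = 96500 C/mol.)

ln K = 190.9

E°_cell = -0.26 − (-2.71) = 2.45 V, with n = 2 electrons transferred.
At equilibrium E = 0, so the Nernst equation gives ln K = nFE°/RT = (2)(96500)(2.45)/((8.314)(298)) = 190.85.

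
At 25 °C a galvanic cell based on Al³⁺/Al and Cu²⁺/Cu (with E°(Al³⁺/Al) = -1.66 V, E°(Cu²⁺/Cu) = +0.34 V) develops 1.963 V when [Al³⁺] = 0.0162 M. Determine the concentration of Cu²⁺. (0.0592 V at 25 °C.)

From the Nernst equation, log Q = n(E° − E)/0.0592 = 6(2.00 − 1.963)/0.0592 = 3.750, so Q = 5620.
With Q = [Al³⁺]^2/[Cu²⁺]^3 and the known concentrations, [Cu²⁺]^3 in the denominator gives [Cu²⁺] = 0.0036 M.

0.0036 M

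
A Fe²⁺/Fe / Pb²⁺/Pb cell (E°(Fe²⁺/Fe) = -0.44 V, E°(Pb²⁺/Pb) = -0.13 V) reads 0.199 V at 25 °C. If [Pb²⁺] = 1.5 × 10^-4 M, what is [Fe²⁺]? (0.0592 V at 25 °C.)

0.84 M

From the Nernst equation, log Q = n(E° − E)/0.0592 = 2(0.31 − 0.199)/0.0592 = 3.750, so Q = 5620.
With Q = [Fe²⁺]/[Pb²⁺] and the known concentrations, [Fe²⁺] in the numerator gives [Fe²⁺] = 0.84 M.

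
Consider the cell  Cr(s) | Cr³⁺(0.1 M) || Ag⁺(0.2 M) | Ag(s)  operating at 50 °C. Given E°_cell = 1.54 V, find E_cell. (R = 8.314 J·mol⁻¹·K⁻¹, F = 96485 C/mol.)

1.52 V

Balancing electrons gives n = 3; the reaction quotient is Q = [Cr³⁺]/[Ag⁺]^3 = 12.5.
E = E° − (RT/nF) ln Q = 1.54 − (8.314×323)/(3×96485) × (2.526) = 1.540 − 0.023 = 1.517 V.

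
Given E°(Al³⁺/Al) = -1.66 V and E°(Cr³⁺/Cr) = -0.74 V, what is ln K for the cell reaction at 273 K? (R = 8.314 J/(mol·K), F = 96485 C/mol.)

E°_cell = -0.74 − (-1.66) = 0.92 V, with n = 3 electrons transferred.
At equilibrium E = 0, so the Nernst equation gives ln K = nFE°/RT = (3)(96485)(0.92)/((8.314)(273)) = 117.33.

ln K = 117.3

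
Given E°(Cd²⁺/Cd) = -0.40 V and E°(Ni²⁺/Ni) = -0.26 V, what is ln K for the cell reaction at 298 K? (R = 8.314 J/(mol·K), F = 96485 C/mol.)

E°_cell = -0.26 − (-0.40) = 0.14 V, with n = 2 electrons transferred.
At equilibrium E = 0, so the Nernst equation gives ln K = nFE°/RT = (2)(96485)(0.14)/((8.314)(298)) = 10.90.

ln K = 10.9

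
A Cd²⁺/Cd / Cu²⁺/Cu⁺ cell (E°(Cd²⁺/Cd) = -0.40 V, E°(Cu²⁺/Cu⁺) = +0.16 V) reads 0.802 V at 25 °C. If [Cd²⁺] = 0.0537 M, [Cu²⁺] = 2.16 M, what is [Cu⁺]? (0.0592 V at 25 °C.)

From the Nernst equation, log Q = n(E° − E)/0.0592 = 2(0.56 − 0.802)/0.0592 = -8.176, so Q = 6.67 × 10^-9.
With Q = [Cd²⁺]·[Cu⁺]^2/[Cu²⁺]^2 and the known concentrations, [Cu⁺]^2 in the numerator gives [Cu⁺] = 7.6 × 10^-4 M.

7.6 × 10^-4 M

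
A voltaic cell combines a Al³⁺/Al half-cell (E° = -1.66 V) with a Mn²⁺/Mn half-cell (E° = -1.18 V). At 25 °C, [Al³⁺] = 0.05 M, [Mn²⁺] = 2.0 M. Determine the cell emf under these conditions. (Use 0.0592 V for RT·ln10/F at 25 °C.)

0.515 V

The Mn²⁺/Mn couple has the higher reduction potential and acts as the cathode, so E°_cell = -1.18 − (-1.66) = 0.48 V.
Balancing electrons gives n = 6; the reaction quotient is Q = [Al³⁺]^2/[Mn²⁺]^3 = 3.13 × 10^-4.
At 25 °C, E = E° − (0.0592/n) log Q = 0.48 − (0.0592/6)(-3.505) = 0.480 + 0.035 = 0.515 V.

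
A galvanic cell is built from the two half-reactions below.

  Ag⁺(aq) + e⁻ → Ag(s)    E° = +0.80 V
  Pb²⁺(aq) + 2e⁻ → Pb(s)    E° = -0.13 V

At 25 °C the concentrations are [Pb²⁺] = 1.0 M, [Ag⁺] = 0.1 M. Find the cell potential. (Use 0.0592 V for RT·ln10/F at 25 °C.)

0.871 V

The Ag⁺/Ag couple has the higher reduction potential and acts as the cathode, so E°_cell = +0.80 − (-0.13) = 0.93 V.
Balancing electrons gives n = 2; the reaction quotient is Q = [Pb²⁺]/[Ag⁺]^2 = 100.
At 25 °C, E = E° − (0.0592/n) log Q = 0.93 − (0.0592/2)(2.000) = 0.930 − 0.059 = 0.871 V.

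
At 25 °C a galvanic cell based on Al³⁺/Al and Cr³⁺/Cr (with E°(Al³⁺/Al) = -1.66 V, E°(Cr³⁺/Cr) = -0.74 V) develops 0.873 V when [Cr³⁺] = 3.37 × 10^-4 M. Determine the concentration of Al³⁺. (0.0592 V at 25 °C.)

0.081 M

From the Nernst equation, log Q = n(E° − E)/0.0592 = 3(0.92 − 0.873)/0.0592 = 2.382, so Q = 241.
With Q = [Al³⁺]/[Cr³⁺] and the known concentrations, [Al³⁺] in the numerator gives [Al³⁺] = 0.081 M.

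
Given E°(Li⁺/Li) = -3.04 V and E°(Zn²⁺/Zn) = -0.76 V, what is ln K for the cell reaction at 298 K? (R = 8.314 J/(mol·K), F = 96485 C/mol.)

ln K = 177.6

E°_cell = -0.76 − (-3.04) = 2.28 V, with n = 2 electrons transferred.
At equilibrium E = 0, so the Nernst equation gives ln K = nFE°/RT = (2)(96485)(2.28)/((8.314)(298)) = 177.58.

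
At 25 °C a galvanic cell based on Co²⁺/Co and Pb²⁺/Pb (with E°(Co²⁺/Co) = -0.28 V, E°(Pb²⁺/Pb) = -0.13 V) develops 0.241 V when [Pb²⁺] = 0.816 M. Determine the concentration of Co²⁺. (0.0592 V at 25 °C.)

6.9 × 10^-4 M

From the Nernst equation, log Q = n(E° − E)/0.0592 = 2(0.15 − 0.241)/0.0592 = -3.074, so Q = 8.43 × 10^-4.
With Q = [Co²⁺]/[Pb²⁺] and the known concentrations, [Co²⁺] in the numerator gives [Co²⁺] = 6.9 × 10^-4 M.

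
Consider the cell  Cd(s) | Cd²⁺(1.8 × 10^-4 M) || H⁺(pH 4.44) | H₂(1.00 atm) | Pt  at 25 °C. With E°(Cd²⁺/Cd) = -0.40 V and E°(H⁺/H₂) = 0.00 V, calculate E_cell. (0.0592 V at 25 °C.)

0.25 V

The hydrogen couple is the cathode, so E°_cell = 0.40 V; n = 2.
[H⁺] = 10^(−4.44) = 3.6 × 10^-5 M, and Q = [Cd²⁺]·P(H₂) / [H⁺]^2 = 1.37 × 10^5.
E = E° − (0.0592/2) log Q = 0.40 − (0.0592/2)(5.135) = 0.248 V.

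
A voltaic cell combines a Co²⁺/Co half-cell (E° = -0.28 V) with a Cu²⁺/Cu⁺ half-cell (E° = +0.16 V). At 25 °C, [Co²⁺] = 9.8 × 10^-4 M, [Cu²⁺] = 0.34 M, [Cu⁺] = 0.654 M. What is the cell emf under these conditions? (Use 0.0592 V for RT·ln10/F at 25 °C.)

The Cu²⁺/Cu⁺ couple has the higher reduction potential and acts as the cathode, so E°_cell = +0.16 − (-0.28) = 0.44 V.
Balancing electrons gives n = 2; the reaction quotient is Q = [Co²⁺]·[Cu⁺]^2/[Cu²⁺]^2 = 0.00363.
At 25 °C, E = E° − (0.0592/n) log Q = 0.44 − (0.0592/2)(-2.441) = 0.440 + 0.072 = 0.512 V.

0.512 V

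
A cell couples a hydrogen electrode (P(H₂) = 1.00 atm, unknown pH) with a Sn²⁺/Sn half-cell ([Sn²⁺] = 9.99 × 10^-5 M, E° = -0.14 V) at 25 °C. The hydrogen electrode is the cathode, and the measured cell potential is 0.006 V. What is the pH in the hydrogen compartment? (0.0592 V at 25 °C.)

pH = 4.26

E°_cell = 0.14 V and n = 2.
log Q = n(E° − E)/0.0592 = 2×(0.14 − 0.006)/0.0592 = 4.527.
With Q = [Sn²⁺]·P(H₂) / [H⁺]^2, solving for [H⁺] gives log[H⁺] = -4.264, so pH = 4.26.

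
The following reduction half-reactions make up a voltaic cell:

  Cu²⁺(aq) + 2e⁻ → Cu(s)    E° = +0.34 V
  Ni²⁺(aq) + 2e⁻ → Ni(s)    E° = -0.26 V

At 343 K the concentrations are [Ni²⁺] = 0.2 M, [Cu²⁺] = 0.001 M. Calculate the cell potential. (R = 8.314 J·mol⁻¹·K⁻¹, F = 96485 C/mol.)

0.522 V

The Cu²⁺/Cu couple has the higher reduction potential and acts as the cathode, so E°_cell = +0.34 − (-0.26) = 0.60 V.
Balancing electrons gives n = 2; the reaction quotient is Q = [Ni²⁺]/[Cu²⁺] = 200.
E = E° − (RT/nF) ln Q = 0.60 − (8.314×343)/(2×96485) × (5.298) = 0.600 − 0.078 = 0.522 V.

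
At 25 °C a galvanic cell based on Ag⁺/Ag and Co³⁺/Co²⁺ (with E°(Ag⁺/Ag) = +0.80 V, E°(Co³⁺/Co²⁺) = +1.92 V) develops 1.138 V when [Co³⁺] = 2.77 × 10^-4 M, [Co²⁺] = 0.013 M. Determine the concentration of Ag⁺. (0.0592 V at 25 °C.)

0.011 M

From the Nernst equation, log Q = n(E° − E)/0.0592 = 1(1.12 − 1.138)/0.0592 = -0.304, so Q = 0.497.
With Q = [Ag⁺]·[Co²⁺]/[Co³⁺] and the known concentrations, [Ag⁺] in the numerator gives [Ag⁺] = 0.011 M.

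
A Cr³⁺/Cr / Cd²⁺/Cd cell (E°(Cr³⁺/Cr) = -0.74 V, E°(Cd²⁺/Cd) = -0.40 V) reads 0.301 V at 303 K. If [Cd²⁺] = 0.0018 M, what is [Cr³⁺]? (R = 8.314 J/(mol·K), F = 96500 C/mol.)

0.0068 M

From the Nernst equation, ln Q = nF(E° − E)/RT = 6×96500×(0.34 − 0.301)/(8.314×303) = 8.964, so Q = 7810.
With Q = [Cr³⁺]^2/[Cd²⁺]^3 and the known concentrations, [Cr³⁺]^2 in the numerator gives [Cr³⁺] = 0.0068 M.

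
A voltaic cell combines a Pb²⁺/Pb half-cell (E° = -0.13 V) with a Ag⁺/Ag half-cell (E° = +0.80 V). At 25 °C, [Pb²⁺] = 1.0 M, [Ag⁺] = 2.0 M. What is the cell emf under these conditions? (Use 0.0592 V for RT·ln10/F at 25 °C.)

The Ag⁺/Ag couple has the higher reduction potential and acts as the cathode, so E°_cell = +0.80 − (-0.13) = 0.93 V.
Balancing electrons gives n = 2; the reaction quotient is Q = [Pb²⁺]/[Ag⁺]^2 = 0.250.
At 25 °C, E = E° − (0.0592/n) log Q = 0.93 − (0.0592/2)(-0.602) = 0.930 + 0.018 = 0.948 V.

0.948 V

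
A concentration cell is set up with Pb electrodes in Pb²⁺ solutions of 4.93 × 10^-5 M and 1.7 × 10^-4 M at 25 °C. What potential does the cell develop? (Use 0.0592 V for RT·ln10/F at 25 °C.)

Both half-cells are Pb²⁺/Pb, so E°_cell = 0. The concentrated side is the cathode; the cell reaction moves Pb²⁺ from high to low concentration with n = 2.
Q = [Pb²⁺]_dilute/[Pb²⁺]_conc = 4.93 × 10^-5/1.7 × 10^-4 = 0.290.
E = 0 − (0.0592/2) log Q = −(0.0592/2)(-0.538) = 0.0159 V.

0.016 V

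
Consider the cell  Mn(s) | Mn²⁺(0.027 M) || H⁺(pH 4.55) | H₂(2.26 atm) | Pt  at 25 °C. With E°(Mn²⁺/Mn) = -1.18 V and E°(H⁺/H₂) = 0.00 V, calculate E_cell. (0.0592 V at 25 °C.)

The hydrogen couple is the cathode, so E°_cell = 1.18 V; n = 2.
[H⁺] = 10^(−4.55) = 2.8 × 10^-5 M, and Q = [Mn²⁺]·P(H₂) / [H⁺]^2 = 7.68 × 10^7.
E = E° − (0.0592/2) log Q = 1.18 − (0.0592/2)(7.885) = 0.947 V.

0.95 V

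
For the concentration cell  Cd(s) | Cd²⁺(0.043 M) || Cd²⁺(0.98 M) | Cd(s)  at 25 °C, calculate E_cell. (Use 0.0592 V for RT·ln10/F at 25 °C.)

Both half-cells are Cd²⁺/Cd, so E°_cell = 0. The concentrated side is the cathode; the cell reaction moves Cd²⁺ from high to low concentration with n = 2.
Q = [Cd²⁺]_dilute/[Cd²⁺]_conc = 0.043/0.98 = 0.0439.
E = 0 − (0.0592/2) log Q = −(0.0592/2)(-1.358) = 0.0402 V.

0.040 V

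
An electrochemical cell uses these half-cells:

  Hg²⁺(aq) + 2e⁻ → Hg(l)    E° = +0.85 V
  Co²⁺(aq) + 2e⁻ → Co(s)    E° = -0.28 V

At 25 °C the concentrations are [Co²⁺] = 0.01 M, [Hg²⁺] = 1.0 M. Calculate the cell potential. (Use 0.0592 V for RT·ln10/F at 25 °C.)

1.19 V

The Hg²⁺/Hg couple has the higher reduction potential and acts as the cathode, so E°_cell = +0.85 − (-0.28) = 1.13 V.
Balancing electrons gives n = 2; the reaction quotient is Q = [Co²⁺]/[Hg²⁺] = 0.0100.
At 25 °C, E = E° − (0.0592/n) log Q = 1.13 − (0.0592/2)(-2.000) = 1.130 + 0.059 = 1.189 V.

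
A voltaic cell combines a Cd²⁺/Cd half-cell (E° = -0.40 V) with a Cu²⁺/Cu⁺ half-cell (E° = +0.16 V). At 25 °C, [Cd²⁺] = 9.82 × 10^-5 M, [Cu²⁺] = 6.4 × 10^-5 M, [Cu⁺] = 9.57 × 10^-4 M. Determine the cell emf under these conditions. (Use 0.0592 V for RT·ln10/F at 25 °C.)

The Cu²⁺/Cu⁺ couple has the higher reduction potential and acts as the cathode, so E°_cell = +0.16 − (-0.40) = 0.56 V.
Balancing electrons gives n = 2; the reaction quotient is Q = [Cd²⁺]·[Cu⁺]^2/[Cu²⁺]^2 = 0.0220.
At 25 °C, E = E° − (0.0592/n) log Q = 0.56 − (0.0592/2)(-1.658) = 0.560 + 0.049 = 0.609 V.

0.609 V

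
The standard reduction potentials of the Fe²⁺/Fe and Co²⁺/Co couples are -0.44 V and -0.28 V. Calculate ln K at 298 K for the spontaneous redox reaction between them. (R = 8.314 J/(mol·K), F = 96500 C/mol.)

E°_cell = -0.28 − (-0.44) = 0.16 V, with n = 2 electrons transferred.
At equilibrium E = 0, so the Nernst equation gives ln K = nFE°/RT = (2)(96500)(0.16)/((8.314)(298)) = 12.46.

ln K = 12.5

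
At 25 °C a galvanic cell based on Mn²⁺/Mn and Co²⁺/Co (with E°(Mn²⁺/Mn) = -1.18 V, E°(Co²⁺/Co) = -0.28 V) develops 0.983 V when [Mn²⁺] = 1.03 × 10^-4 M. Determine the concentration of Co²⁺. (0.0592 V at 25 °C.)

0.066 M

From the Nernst equation, log Q = n(E° − E)/0.0592 = 2(0.90 − 0.983)/0.0592 = -2.804, so Q = 0.00157.
With Q = [Mn²⁺]/[Co²⁺] and the known concentrations, [Co²⁺] in the denominator gives [Co²⁺] = 0.066 M.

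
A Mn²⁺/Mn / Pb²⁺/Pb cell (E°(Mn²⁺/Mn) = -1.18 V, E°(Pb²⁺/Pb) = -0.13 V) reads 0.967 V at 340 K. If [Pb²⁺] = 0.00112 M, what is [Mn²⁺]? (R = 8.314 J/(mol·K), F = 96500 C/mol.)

0.32 M

From the Nernst equation, ln Q = nF(E° − E)/RT = 2×96500×(1.05 − 0.967)/(8.314×340) = 5.667, so Q = 289.
With Q = [Mn²⁺]/[Pb²⁺] and the known concentrations, [Mn²⁺] in the numerator gives [Mn²⁺] = 0.32 M.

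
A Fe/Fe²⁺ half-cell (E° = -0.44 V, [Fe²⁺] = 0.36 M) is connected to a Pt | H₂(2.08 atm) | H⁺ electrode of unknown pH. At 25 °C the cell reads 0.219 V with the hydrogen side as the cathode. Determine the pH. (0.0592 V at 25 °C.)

pH = 3.80

E°_cell = 0.44 V and n = 2.
log Q = n(E° − E)/0.0592 = 2×(0.44 − 0.219)/0.0592 = 7.466.
With Q = [Fe²⁺]·P(H₂) / [H⁺]^2, solving for [H⁺] gives log[H⁺] = -3.796, so pH = 3.80.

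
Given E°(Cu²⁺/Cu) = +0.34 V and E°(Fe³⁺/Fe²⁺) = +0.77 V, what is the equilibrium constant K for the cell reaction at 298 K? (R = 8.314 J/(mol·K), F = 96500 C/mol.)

E°_cell = +0.77 − (+0.34) = 0.43 V, with n = 2 electrons transferred.
At equilibrium E = 0, so the Nernst equation gives ln K = nFE°/RT = (2)(96500)(0.43)/((8.314)(298)) = 33.50.
K = e^33.50 = 3.5 × 10^14.

3.5 × 10^14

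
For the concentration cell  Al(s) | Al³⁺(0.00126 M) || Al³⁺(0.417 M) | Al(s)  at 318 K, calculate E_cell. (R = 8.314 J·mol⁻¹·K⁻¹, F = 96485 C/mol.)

Both half-cells are Al³⁺/Al, so E°_cell = 0. The concentrated side is the cathode; the cell reaction moves Al³⁺ from high to low concentration with n = 3.
Q = [Al³⁺]_dilute/[Al³⁺]_conc = 0.00126/0.417 = 0.00302.
E = 0 − (RT/nF) ln Q = −((8.314×318)/(3×96485))(-5.802) = 0.0530 V.

0.053 V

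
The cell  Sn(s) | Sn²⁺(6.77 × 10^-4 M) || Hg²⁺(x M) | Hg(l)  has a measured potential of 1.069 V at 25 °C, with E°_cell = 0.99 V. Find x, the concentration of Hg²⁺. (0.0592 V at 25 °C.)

0.32 M

From the Nernst equation, log Q = n(E° − E)/0.0592 = 2(0.99 − 1.069)/0.0592 = -2.669, so Q = 0.00214.
With Q = [Sn²⁺]/[Hg²⁺] and the known concentrations, [Hg²⁺] in the denominator gives [Hg²⁺] = 0.32 M.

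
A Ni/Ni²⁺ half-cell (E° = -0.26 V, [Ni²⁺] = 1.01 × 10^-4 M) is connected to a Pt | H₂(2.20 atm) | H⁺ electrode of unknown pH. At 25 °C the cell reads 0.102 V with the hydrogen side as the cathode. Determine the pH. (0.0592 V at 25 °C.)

E°_cell = 0.26 V and n = 2.
log Q = n(E° − E)/0.0592 = 2×(0.26 − 0.102)/0.0592 = 5.338.
With Q = [Ni²⁺]·P(H₂) / [H⁺]^2, solving for [H⁺] gives log[H⁺] = -4.496, so pH = 4.50.

pH = 4.50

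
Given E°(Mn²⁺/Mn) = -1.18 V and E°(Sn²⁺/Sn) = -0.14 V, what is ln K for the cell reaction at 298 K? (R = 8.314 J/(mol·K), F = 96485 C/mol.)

E°_cell = -0.14 − (-1.18) = 1.04 V, with n = 2 electrons transferred.
At equilibrium E = 0, so the Nernst equation gives ln K = nFE°/RT = (2)(96485)(1.04)/((8.314)(298)) = 81.00.

ln K = 81.0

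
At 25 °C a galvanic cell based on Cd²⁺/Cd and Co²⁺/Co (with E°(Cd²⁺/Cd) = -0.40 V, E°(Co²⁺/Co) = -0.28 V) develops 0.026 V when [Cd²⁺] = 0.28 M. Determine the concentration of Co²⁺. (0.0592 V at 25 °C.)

From the Nernst equation, log Q = n(E° − E)/0.0592 = 2(0.12 − 0.026)/0.0592 = 3.176, so Q = 1500.
With Q = [Cd²⁺]/[Co²⁺] and the known concentrations, [Co²⁺] in the denominator gives [Co²⁺] = 1.9 × 10^-4 M.

1.9 × 10^-4 M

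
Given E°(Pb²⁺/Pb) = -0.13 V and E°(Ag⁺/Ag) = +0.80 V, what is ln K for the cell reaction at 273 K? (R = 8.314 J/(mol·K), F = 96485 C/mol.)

E°_cell = +0.80 − (-0.13) = 0.93 V, with n = 2 electrons transferred.
At equilibrium E = 0, so the Nernst equation gives ln K = nFE°/RT = (2)(96485)(0.93)/((8.314)(273)) = 79.07.

ln K = 79.1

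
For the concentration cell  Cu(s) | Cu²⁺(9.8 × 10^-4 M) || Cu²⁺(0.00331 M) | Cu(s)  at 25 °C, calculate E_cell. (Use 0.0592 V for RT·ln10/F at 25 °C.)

0.016 V

Both half-cells are Cu²⁺/Cu, so E°_cell = 0. The concentrated side is the cathode; the cell reaction moves Cu²⁺ from high to low concentration with n = 2.
Q = [Cu²⁺]_dilute/[Cu²⁺]_conc = 9.8 × 10^-4/0.00331 = 0.296.
E = 0 − (0.0592/2) log Q = −(0.0592/2)(-0.529) = 0.0157 V.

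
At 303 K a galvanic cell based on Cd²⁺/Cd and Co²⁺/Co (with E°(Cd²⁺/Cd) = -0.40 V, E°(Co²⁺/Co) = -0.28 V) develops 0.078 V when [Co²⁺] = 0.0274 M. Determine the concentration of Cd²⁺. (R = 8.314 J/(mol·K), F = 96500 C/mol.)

From the Nernst equation, ln Q = nF(E° − E)/RT = 2×96500×(0.12 − 0.078)/(8.314×303) = 3.218, so Q = 25.0.
With Q = [Cd²⁺]/[Co²⁺] and the known concentrations, [Cd²⁺] in the numerator gives [Cd²⁺] = 0.68 M.

0.68 M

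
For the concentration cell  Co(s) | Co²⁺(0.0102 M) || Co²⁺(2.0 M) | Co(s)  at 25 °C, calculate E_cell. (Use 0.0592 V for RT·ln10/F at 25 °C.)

0.068 V

Both half-cells are Co²⁺/Co, so E°_cell = 0. The concentrated side is the cathode; the cell reaction moves Co²⁺ from high to low concentration with n = 2.
Q = [Co²⁺]_dilute/[Co²⁺]_conc = 0.0102/2.0 = 0.00510.
E = 0 − (0.0592/2) log Q = −(0.0592/2)(-2.292) = 0.0678 V.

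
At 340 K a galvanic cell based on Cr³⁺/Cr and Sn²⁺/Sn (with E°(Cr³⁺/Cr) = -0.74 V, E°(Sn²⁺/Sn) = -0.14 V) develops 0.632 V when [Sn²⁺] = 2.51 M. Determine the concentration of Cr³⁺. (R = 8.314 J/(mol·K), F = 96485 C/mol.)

0.15 M

From the Nernst equation, ln Q = nF(E° − E)/RT = 6×96485×(0.60 − 0.632)/(8.314×340) = -6.553, so Q = 0.00143.
With Q = [Cr³⁺]^2/[Sn²⁺]^3 and the known concentrations, [Cr³⁺]^2 in the numerator gives [Cr³⁺] = 0.15 M.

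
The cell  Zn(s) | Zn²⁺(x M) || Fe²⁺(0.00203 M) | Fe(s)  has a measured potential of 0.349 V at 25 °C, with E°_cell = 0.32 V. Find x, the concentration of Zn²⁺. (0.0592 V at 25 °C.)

2.1 × 10^-4 M

From the Nernst equation, log Q = n(E° − E)/0.0592 = 2(0.32 − 0.349)/0.0592 = -0.980, so Q = 0.105.
With Q = [Zn²⁺]/[Fe²⁺] and the known concentrations, [Zn²⁺] in the numerator gives [Zn²⁺] = 2.1 × 10^-4 M.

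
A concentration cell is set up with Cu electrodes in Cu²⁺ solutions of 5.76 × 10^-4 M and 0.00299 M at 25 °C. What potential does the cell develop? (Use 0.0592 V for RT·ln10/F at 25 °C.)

Both half-cells are Cu²⁺/Cu, so E°_cell = 0. The concentrated side is the cathode; the cell reaction moves Cu²⁺ from high to low concentration with n = 2.
Q = [Cu²⁺]_dilute/[Cu²⁺]_conc = 5.76 × 10^-4/0.00299 = 0.193.
E = 0 − (0.0592/2) log Q = −(0.0592/2)(-0.715) = 0.0212 V.

0.021 V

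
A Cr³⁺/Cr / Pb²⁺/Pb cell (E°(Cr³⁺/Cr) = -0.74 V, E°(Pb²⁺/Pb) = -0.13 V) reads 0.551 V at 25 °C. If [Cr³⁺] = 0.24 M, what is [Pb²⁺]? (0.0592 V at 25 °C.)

From the Nernst equation, log Q = n(E° − E)/0.0592 = 6(0.61 − 0.551)/0.0592 = 5.980, so Q = 9.54 × 10^5.
With Q = [Cr³⁺]^2/[Pb²⁺]^3 and the known concentrations, [Pb²⁺]^3 in the denominator gives [Pb²⁺] = 0.0039 M.

0.0039 M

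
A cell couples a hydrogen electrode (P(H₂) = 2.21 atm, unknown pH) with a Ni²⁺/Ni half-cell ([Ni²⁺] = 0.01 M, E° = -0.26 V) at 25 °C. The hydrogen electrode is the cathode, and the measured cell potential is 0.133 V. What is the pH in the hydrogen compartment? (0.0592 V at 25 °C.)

pH = 2.97

E°_cell = 0.26 V and n = 2.
log Q = n(E° − E)/0.0592 = 2×(0.26 − 0.133)/0.0592 = 4.291.
With Q = [Ni²⁺]·P(H₂) / [H⁺]^2, solving for [H⁺] gives log[H⁺] = -2.973, so pH = 2.97.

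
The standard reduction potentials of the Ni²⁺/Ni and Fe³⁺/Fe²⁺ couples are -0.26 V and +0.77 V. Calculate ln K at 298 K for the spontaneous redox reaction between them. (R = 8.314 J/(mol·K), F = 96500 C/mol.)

E°_cell = +0.77 − (-0.26) = 1.03 V, with n = 2 electrons transferred.
At equilibrium E = 0, so the Nernst equation gives ln K = nFE°/RT = (2)(96500)(1.03)/((8.314)(298)) = 80.24.

ln K = 80.2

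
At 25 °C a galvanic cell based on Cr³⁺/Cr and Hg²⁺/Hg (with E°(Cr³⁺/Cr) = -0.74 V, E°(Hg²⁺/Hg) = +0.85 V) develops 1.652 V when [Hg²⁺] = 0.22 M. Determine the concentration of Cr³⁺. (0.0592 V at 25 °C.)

From the Nernst equation, log Q = n(E° − E)/0.0592 = 6(1.59 − 1.652)/0.0592 = -6.284, so Q = 5.2 × 10^-7.
With Q = [Cr³⁺]^2/[Hg²⁺]^3 and the known concentrations, [Cr³⁺]^2 in the numerator gives [Cr³⁺] = 7.4 × 10^-5 M.

7.4 × 10^-5 M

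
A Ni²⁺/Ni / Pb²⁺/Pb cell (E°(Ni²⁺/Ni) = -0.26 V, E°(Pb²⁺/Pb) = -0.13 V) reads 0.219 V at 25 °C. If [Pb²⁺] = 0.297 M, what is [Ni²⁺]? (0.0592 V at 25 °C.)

From the Nernst equation, log Q = n(E° − E)/0.0592 = 2(0.13 − 0.219)/0.0592 = -3.007, so Q = 9.85 × 10^-4.
With Q = [Ni²⁺]/[Pb²⁺] and the known concentrations, [Ni²⁺] in the numerator gives [Ni²⁺] = 2.9 × 10^-4 M.

2.9 × 10^-4 M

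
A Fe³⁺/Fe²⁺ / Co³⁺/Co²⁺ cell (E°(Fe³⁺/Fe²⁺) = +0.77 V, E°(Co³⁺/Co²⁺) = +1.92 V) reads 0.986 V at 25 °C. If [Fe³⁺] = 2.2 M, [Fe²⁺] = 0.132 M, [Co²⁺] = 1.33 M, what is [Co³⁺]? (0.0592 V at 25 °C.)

0.038 M

From the Nernst equation, log Q = n(E° − E)/0.0592 = 1(1.15 − 0.986)/0.0592 = 2.770, so Q = 589.
With Q = [Fe³⁺]·[Co²⁺]/([Fe²⁺]·[Co³⁺]) and the known concentrations, [Co³⁺] in the denominator gives [Co³⁺] = 0.038 M.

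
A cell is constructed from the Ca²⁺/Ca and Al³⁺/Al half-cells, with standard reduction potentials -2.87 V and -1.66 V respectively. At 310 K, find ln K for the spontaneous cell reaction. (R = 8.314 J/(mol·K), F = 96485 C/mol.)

ln K = 271.8

E°_cell = -1.66 − (-2.87) = 1.21 V, with n = 6 electrons transferred.
At equilibrium E = 0, so the Nernst equation gives ln K = nFE°/RT = (6)(96485)(1.21)/((8.314)(310)) = 271.78.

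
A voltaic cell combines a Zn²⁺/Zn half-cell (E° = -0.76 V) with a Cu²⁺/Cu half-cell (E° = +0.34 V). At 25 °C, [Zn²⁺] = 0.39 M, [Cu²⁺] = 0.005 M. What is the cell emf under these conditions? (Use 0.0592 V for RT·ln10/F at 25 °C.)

The Cu²⁺/Cu couple has the higher reduction potential and acts as the cathode, so E°_cell = +0.34 − (-0.76) = 1.10 V.
Balancing electrons gives n = 2; the reaction quotient is Q = [Zn²⁺]/[Cu²⁺] = 78.0.
At 25 °C, E = E° − (0.0592/n) log Q = 1.10 − (0.0592/2)(1.892) = 1.100 − 0.056 = 1.044 V.

1.04 V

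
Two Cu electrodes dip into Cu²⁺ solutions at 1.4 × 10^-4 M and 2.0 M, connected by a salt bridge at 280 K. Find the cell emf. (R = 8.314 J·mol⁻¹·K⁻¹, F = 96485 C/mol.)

Both half-cells are Cu²⁺/Cu, so E°_cell = 0. The concentrated side is the cathode; the cell reaction moves Cu²⁺ from high to low concentration with n = 2.
Q = [Cu²⁺]_dilute/[Cu²⁺]_conc = 1.4 × 10^-4/2.0 = 7 × 10^-5.
E = 0 − (RT/nF) ln Q = −((8.314×280)/(2×96485))(-9.567) = 0.1154 V.

0.12 V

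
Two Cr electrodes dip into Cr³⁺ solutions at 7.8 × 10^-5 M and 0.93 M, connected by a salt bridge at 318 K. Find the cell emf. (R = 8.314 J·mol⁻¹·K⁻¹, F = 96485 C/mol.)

Both half-cells are Cr³⁺/Cr, so E°_cell = 0. The concentrated side is the cathode; the cell reaction moves Cr³⁺ from high to low concentration with n = 3.
Q = [Cr³⁺]_dilute/[Cr³⁺]_conc = 7.8 × 10^-5/0.93 = 8.39 × 10^-5.
E = 0 − (RT/nF) ln Q = −((8.314×318)/(3×96485))(-9.386) = 0.0857 V.

0.086 V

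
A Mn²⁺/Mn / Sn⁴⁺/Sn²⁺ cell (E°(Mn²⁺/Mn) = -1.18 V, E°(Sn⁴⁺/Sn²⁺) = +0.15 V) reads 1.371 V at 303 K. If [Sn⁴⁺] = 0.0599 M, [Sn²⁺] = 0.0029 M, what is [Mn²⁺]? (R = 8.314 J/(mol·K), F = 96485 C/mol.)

0.89 M

From the Nernst equation, ln Q = nF(E° − E)/RT = 2×96485×(1.33 − 1.371)/(8.314×303) = -3.141, so Q = 0.0433.
With Q = [Mn²⁺]·[Sn²⁺]/[Sn⁴⁺] and the known concentrations, [Mn²⁺] in the numerator gives [Mn²⁺] = 0.89 M.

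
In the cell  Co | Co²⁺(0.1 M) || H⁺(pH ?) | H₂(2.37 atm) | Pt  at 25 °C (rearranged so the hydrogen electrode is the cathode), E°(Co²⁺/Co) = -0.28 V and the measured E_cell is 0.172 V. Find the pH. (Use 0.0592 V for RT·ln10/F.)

pH = 2.14

E°_cell = 0.28 V and n = 2.
log Q = n(E° − E)/0.0592 = 2×(0.28 − 0.172)/0.0592 = 3.649.
With Q = [Co²⁺]·P(H₂) / [H⁺]^2, solving for [H⁺] gives log[H⁺] = -2.137, so pH = 2.14.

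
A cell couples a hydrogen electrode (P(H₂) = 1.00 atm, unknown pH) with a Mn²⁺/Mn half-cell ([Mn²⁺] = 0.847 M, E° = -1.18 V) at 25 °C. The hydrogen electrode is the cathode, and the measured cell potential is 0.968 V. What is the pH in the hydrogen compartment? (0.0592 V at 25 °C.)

pH = 3.62

E°_cell = 1.18 V and n = 2.
log Q = n(E° − E)/0.0592 = 2×(1.18 − 0.968)/0.0592 = 7.162.
With Q = [Mn²⁺]·P(H₂) / [H⁺]^2, solving for [H⁺] gives log[H⁺] = -3.617, so pH = 3.62.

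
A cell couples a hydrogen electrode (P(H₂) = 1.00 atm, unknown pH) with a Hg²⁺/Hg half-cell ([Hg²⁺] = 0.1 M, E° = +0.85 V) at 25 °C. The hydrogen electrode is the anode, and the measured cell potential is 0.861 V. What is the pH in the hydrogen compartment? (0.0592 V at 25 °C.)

pH = 0.69

E°_cell = 0.85 V and n = 2.
log Q = n(E° − E)/0.0592 = 2×(0.85 − 0.861)/0.0592 = -0.372.
With Q = [H⁺]^2 / ([Hg²⁺]·P(H₂)), solving for [H⁺] gives log[H⁺] = -0.686, so pH = 0.69.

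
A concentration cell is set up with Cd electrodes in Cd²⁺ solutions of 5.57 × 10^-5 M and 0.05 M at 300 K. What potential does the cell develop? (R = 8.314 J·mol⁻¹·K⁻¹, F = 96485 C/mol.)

0.088 V

Both half-cells are Cd²⁺/Cd, so E°_cell = 0. The concentrated side is the cathode; the cell reaction moves Cd²⁺ from high to low concentration with n = 2.
Q = [Cd²⁺]_dilute/[Cd²⁺]_conc = 5.57 × 10^-5/0.05 = 0.00111.
E = 0 − (RT/nF) ln Q = −((8.314×300)/(2×96485))(-6.800) = 0.0879 V.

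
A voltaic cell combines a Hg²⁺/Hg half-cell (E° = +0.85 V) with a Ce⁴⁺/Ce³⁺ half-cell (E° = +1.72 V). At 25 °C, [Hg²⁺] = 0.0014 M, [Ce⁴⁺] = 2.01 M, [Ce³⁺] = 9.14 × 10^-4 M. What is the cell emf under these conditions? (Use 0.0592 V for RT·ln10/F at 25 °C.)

1.15 V

The Ce⁴⁺/Ce³⁺ couple has the higher reduction potential and acts as the cathode, so E°_cell = +1.72 − (+0.85) = 0.87 V.
Balancing electrons gives n = 2; the reaction quotient is Q = [Hg²⁺]·[Ce³⁺]^2/[Ce⁴⁺]^2 = 2.89 × 10^-10.
At 25 °C, E = E° − (0.0592/n) log Q = 0.87 − (0.0592/2)(-9.538) = 0.870 + 0.282 = 1.152 V.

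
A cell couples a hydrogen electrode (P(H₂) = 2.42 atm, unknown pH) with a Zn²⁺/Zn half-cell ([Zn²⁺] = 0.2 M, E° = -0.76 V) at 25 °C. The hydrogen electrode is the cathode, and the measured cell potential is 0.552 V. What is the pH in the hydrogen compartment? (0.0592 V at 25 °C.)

E°_cell = 0.76 V and n = 2.
log Q = n(E° − E)/0.0592 = 2×(0.76 − 0.552)/0.0592 = 7.027.
With Q = [Zn²⁺]·P(H₂) / [H⁺]^2, solving for [H⁺] gives log[H⁺] = -3.671, so pH = 3.67.

pH = 3.67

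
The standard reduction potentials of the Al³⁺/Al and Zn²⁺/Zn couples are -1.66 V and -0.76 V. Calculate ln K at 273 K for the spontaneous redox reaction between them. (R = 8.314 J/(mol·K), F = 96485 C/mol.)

ln K = 229.6

E°_cell = -0.76 − (-1.66) = 0.90 V, with n = 6 electrons transferred.
At equilibrium E = 0, so the Nernst equation gives ln K = nFE°/RT = (6)(96485)(0.90)/((8.314)(273)) = 229.55.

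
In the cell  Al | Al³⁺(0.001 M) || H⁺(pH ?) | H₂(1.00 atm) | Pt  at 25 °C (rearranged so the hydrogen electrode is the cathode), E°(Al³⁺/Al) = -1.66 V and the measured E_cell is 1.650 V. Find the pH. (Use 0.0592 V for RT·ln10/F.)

pH = 1.17

E°_cell = 1.66 V and n = 6.
log Q = n(E° − E)/0.0592 = 6×(1.66 − 1.650)/0.0592 = 1.014.
With Q = [Al³⁺]^2·P(H₂)^3 / [H⁺]^6, solving for [H⁺] gives log[H⁺] = -1.169, so pH = 1.17.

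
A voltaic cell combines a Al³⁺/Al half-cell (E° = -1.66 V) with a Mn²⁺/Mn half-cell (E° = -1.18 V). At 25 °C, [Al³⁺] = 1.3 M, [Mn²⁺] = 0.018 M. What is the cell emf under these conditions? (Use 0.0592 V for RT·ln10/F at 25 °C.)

The Mn²⁺/Mn couple has the higher reduction potential and acts as the cathode, so E°_cell = -1.18 − (-1.66) = 0.48 V.
Balancing electrons gives n = 6; the reaction quotient is Q = [Al³⁺]^2/[Mn²⁺]^3 = 2.9 × 10^5.
At 25 °C, E = E° − (0.0592/n) log Q = 0.48 − (0.0592/6)(5.462) = 0.480 − 0.054 = 0.426 V.

0.426 V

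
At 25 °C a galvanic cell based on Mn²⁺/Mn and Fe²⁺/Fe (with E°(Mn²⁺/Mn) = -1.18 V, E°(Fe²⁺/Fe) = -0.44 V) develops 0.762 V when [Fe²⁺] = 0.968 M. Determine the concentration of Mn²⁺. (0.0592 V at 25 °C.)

From the Nernst equation, log Q = n(E° − E)/0.0592 = 2(0.74 − 0.762)/0.0592 = -0.743, so Q = 0.181.
With Q = [Mn²⁺]/[Fe²⁺] and the known concentrations, [Mn²⁺] in the numerator gives [Mn²⁺] = 0.17 M.

0.17 M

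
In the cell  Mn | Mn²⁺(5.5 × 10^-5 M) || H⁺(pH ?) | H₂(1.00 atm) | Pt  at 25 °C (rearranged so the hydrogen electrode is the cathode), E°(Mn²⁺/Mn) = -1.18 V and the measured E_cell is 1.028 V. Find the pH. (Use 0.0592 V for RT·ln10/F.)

pH = 4.70

E°_cell = 1.18 V and n = 2.
log Q = n(E° − E)/0.0592 = 2×(1.18 − 1.028)/0.0592 = 5.135.
With Q = [Mn²⁺]·P(H₂) / [H⁺]^2, solving for [H⁺] gives log[H⁺] = -4.697, so pH = 4.70.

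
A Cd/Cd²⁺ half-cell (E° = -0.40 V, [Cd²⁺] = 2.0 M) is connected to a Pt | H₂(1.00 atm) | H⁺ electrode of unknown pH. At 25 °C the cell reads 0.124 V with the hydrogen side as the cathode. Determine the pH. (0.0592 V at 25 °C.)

E°_cell = 0.40 V and n = 2.
log Q = n(E° − E)/0.0592 = 2×(0.40 − 0.124)/0.0592 = 9.324.
With Q = [Cd²⁺]·P(H₂) / [H⁺]^2, solving for [H⁺] gives log[H⁺] = -4.512, so pH = 4.51.

pH = 4.51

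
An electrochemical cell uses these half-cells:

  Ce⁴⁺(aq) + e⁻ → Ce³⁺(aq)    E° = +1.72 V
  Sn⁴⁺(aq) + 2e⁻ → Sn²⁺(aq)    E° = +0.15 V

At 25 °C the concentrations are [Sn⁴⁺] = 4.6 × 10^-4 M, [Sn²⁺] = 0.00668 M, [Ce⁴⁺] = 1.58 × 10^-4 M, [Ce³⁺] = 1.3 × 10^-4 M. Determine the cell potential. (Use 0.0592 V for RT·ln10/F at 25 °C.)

The Ce⁴⁺/Ce³⁺ couple has the higher reduction potential and acts as the cathode, so E°_cell = +1.72 − (+0.15) = 1.57 V.
Balancing electrons gives n = 2; the reaction quotient is Q = [Sn⁴⁺]·[Ce³⁺]^2/([Sn²⁺]·[Ce⁴⁺]^2) = 0.0466.
At 25 °C, E = E° − (0.0592/n) log Q = 1.57 − (0.0592/2)(-1.331) = 1.570 + 0.039 = 1.609 V.

1.61 V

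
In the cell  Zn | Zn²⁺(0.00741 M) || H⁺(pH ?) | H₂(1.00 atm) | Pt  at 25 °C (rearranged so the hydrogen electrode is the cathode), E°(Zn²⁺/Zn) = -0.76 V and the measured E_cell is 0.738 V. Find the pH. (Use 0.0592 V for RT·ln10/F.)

pH = 1.44

E°_cell = 0.76 V and n = 2.
log Q = n(E° − E)/0.0592 = 2×(0.76 − 0.738)/0.0592 = 0.743.
With Q = [Zn²⁺]·P(H₂) / [H⁺]^2, solving for [H⁺] gives log[H⁺] = -1.437, so pH = 1.44.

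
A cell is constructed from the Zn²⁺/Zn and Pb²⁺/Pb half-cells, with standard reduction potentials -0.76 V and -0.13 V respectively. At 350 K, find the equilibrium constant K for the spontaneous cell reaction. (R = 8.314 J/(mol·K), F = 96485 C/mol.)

1.4 × 10^18

E°_cell = -0.13 − (-0.76) = 0.63 V, with n = 2 electrons transferred.
At equilibrium E = 0, so the Nernst equation gives ln K = nFE°/RT = (2)(96485)(0.63)/((8.314)(350)) = 41.78.
K = e^41.78 = 1.4 × 10^18.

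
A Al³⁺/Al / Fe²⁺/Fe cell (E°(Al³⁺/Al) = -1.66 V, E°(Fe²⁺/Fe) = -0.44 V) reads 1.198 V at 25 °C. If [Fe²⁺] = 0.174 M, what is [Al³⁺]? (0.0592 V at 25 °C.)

From the Nernst equation, log Q = n(E° − E)/0.0592 = 6(1.22 − 1.198)/0.0592 = 2.230, so Q = 170.
With Q = [Al³⁺]^2/[Fe²⁺]^3 and the known concentrations, [Al³⁺]^2 in the numerator gives [Al³⁺] = 0.95 M.

0.95 M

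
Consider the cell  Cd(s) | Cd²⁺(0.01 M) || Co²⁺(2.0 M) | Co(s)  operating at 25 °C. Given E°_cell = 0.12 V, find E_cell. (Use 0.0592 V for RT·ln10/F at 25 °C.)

0.188 V

Balancing electrons gives n = 2; the reaction quotient is Q = [Cd²⁺]/[Co²⁺] = 0.00500.
At 25 °C, E = E° − (0.0592/n) log Q = 0.12 − (0.0592/2)(-2.301) = 0.120 + 0.068 = 0.188 V.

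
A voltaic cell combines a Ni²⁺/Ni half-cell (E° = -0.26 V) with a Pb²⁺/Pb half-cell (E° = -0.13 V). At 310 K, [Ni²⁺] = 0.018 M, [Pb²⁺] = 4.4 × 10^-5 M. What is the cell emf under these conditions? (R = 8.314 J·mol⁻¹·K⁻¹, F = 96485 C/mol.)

0.050 V

The Pb²⁺/Pb couple has the higher reduction potential and acts as the cathode, so E°_cell = -0.13 − (-0.26) = 0.13 V.
Balancing electrons gives n = 2; the reaction quotient is Q = [Ni²⁺]/[Pb²⁺] = 409.
E = E° − (RT/nF) ln Q = 0.13 − (8.314×310)/(2×96485) × (6.014) = 0.130 − 0.080 = 0.050 V.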